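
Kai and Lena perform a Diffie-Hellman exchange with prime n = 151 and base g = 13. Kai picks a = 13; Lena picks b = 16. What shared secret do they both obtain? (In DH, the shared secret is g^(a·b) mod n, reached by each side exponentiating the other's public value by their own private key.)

34

Kai sends A = g^a mod n = 13^13 mod 151.
13^1 ≡ 13 (mod 151)
13^2 = (13^1)^2 ≡ 13^2 = 169 ≡ 18 (mod 151)
13^4 = (13^2)^2 ≡ 18^2 = 324 ≡ 22 (mod 151)
13^8 = (13^4)^2 ≡ 22^2 = 484 ≡ 31 (mod 151)
13^13 = 13^8 · 13^4 · 13^1 ≡ 31 · 22 · 13 ≡ 108 (mod 151).
So A = 108. Lena then computes K = A^b mod n = 108^16 mod 151.
108^1 ≡ 108 (mod 151)
108^2 = (108^1)^2 ≡ 108^2 = 11664 ≡ 37 (mod 151)
108^4 = (108^2)^2 ≡ 37^2 = 1369 ≡ 10 (mod 151)
108^8 = (108^4)^2 ≡ 10^2 = 100 ≡ 100 (mod 151)
108^16 = (108^8)^2 ≡ 100^2 = 10000 ≡ 34 (mod 151)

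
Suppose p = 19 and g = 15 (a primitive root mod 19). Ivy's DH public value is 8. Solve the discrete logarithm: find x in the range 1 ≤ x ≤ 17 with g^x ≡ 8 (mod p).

15

Try successive powers of 15 modulo 19:
15^1 ≡ 15
15^2 ≡ 16
15^3 ≡ 12
15^4 ≡ 9
15^5 ≡ 2
15^6 ≡ 11
15^7 ≡ 13
15^8 ≡ 5
15^9 ≡ 18
15^10 ≡ 4
15^11 ≡ 3
15^12 ≡ 7
15^13 ≡ 10
15^14 ≡ 17
15^15 ≡ 8
Found: x = 15.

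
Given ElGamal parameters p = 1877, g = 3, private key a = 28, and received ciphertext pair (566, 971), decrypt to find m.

Shared mask s = c₁^a mod p = 566^28 mod 1877.
566^1 ≡ 566 (mod 1877)
566^2 = (566^1)^2 ≡ 566^2 = 320356 ≡ 1266 (mod 1877)
566^4 = (566^2)^2 ≡ 1266^2 = 1602756 ≡ 1675 (mod 1877)
566^8 = (566^4)^2 ≡ 1675^2 = 2805625 ≡ 1387 (mod 1877)
566^16 = (566^8)^2 ≡ 1387^2 = 1923769 ≡ 1721 (mod 1877)
566^28 = 566^16 · 566^8 · 566^4 ≡ 1721 · 1387 · 1675 ≡ 1199 (mod 1877).
So s = 1199; s⁻¹ ≡ 263 (mod 1877).
m = c₂ · s⁻¹ mod 1877 = 971 · 263 mod 1877 = 101.

101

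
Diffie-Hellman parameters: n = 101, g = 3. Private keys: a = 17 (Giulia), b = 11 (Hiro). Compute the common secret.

8

Giulia sends A = g^a mod n = 3^17 mod 101.
3^1 ≡ 3 (mod 101)
3^2 = (3^1)^2 ≡ 3^2 = 9 ≡ 9 (mod 101)
3^4 = (3^2)^2 ≡ 9^2 = 81 ≡ 81 (mod 101)
3^8 = (3^4)^2 ≡ 81^2 = 6561 ≡ 97 (mod 101)
3^16 = (3^8)^2 ≡ 97^2 = 9409 ≡ 16 (mod 101)
3^17 = 3^16 · 3^1 ≡ 16 · 3 ≡ 48 (mod 101).
So A = 48. Hiro then computes K = A^b mod n = 48^11 mod 101.
48^1 ≡ 48 (mod 101)
48^2 = (48^1)^2 ≡ 48^2 = 2304 ≡ 82 (mod 101)
48^4 = (48^2)^2 ≡ 82^2 = 6724 ≡ 58 (mod 101)
48^8 = (48^4)^2 ≡ 58^2 = 3364 ≡ 31 (mod 101)
48^11 = 48^8 · 48^2 · 48^1 ≡ 31 · 82 · 48 ≡ 8 (mod 101).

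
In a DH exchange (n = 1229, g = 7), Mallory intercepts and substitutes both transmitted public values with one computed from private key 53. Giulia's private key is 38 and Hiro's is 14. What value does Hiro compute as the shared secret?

Hiro receives Mallory's public value M = 7^53 mod 1229 instead of the honest one.
7^1 ≡ 7 (mod 1229)
7^2 = (7^1)^2 ≡ 7^2 = 49 ≡ 49 (mod 1229)
7^4 = (7^2)^2 ≡ 49^2 = 2401 ≡ 1172 (mod 1229)
7^8 = (7^4)^2 ≡ 1172^2 = 1373584 ≡ 791 (mod 1229)
7^16 = (7^8)^2 ≡ 791^2 = 625681 ≡ 120 (mod 1229)
7^32 = (7^16)^2 ≡ 120^2 = 14400 ≡ 881 (mod 1229)
7^53 = 7^32 · 7^16 · 7^4 · 7^1 ≡ 881 · 120 · 1172 · 7 ≡ 687 (mod 1229).
So M = 687. Hiro computes K = M^14 mod 1229.
687^1 ≡ 687 (mod 1229)
687^2 = (687^1)^2 ≡ 687^2 = 471969 ≡ 33 (mod 1229)
687^4 = (687^2)^2 ≡ 33^2 = 1089 ≡ 1089 (mod 1229)
687^8 = (687^4)^2 ≡ 1089^2 = 1185921 ≡ 1165 (mod 1229)
687^14 = 687^8 · 687^4 · 687^2 ≡ 1165 · 1089 · 33 ≡ 720 (mod 1229).

720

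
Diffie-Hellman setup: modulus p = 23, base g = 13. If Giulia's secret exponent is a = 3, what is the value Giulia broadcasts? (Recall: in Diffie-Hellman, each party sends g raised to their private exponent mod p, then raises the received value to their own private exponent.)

Public value = 13^3 mod 23.
13^1 ≡ 13 (mod 23)
13^2 = (13^1)^2 ≡ 13^2 = 169 ≡ 8 (mod 23)
13^3 = 13^2 · 13^1 ≡ 8 · 13 ≡ 12 (mod 23).

12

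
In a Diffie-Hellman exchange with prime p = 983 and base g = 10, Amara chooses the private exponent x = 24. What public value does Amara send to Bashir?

173

Public value = 10^24 (mod 983).
10^1 ≡ 10 (mod 983)
10^2 = (10^1)^2 ≡ 10^2 = 100 ≡ 100 (mod 983)
10^4 = (10^2)^2 ≡ 100^2 = 10000 ≡ 170 (mod 983)
10^8 = (10^4)^2 ≡ 170^2 = 28900 ≡ 393 (mod 983)
10^16 = (10^8)^2 ≡ 393^2 = 154449 ≡ 118 (mod 983)
10^24 = 10^16 · 10^8 ≡ 118 · 393 ≡ 173 (mod 983).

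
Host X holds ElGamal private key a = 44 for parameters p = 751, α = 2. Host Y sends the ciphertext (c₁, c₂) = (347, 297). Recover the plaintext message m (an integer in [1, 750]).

Shared mask s = c₁^a mod p = 347^44 mod 751.
347^1 ≡ 347 (mod 751)
347^2 = (347^1)^2 ≡ 347^2 = 120409 ≡ 249 (mod 751)
347^4 = (347^2)^2 ≡ 249^2 = 62001 ≡ 419 (mod 751)
347^8 = (347^4)^2 ≡ 419^2 = 175561 ≡ 578 (mod 751)
347^16 = (347^8)^2 ≡ 578^2 = 334084 ≡ 640 (mod 751)
347^32 = (347^16)^2 ≡ 640^2 = 409600 ≡ 305 (mod 751)
347^44 = 347^32 · 347^8 · 347^4 ≡ 305 · 578 · 419 ≡ 154 (mod 751).
So s = 154; s⁻¹ ≡ 356 (mod 751).
m = c₂ · s⁻¹ mod 751 = 297 · 356 mod 751 = 592.

592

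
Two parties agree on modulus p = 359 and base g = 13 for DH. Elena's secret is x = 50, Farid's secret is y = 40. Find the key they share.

Elena sends A = g^x mod p = 13^50 mod 359.
13^1 ≡ 13 (mod 359)
13^2 = (13^1)^2 ≡ 13^2 = 169 ≡ 169 (mod 359)
13^4 = (13^2)^2 ≡ 169^2 = 28561 ≡ 200 (mod 359)
13^8 = (13^4)^2 ≡ 200^2 = 40000 ≡ 151 (mod 359)
13^16 = (13^8)^2 ≡ 151^2 = 22801 ≡ 184 (mod 359)
13^32 = (13^16)^2 ≡ 184^2 = 33856 ≡ 110 (mod 359)
13^50 = 13^32 · 13^16 · 13^2 ≡ 110 · 184 · 169 ≡ 8 (mod 359).
So A = 8. Farid then computes K = A^y mod p = 8^40 mod 359.
8^1 ≡ 8 (mod 359)
8^2 = (8^1)^2 ≡ 8^2 = 64 ≡ 64 (mod 359)
8^4 = (8^2)^2 ≡ 64^2 = 4096 ≡ 147 (mod 359)
8^8 = (8^4)^2 ≡ 147^2 = 21609 ≡ 69 (mod 359)
8^16 = (8^8)^2 ≡ 69^2 = 4761 ≡ 94 (mod 359)
8^32 = (8^16)^2 ≡ 94^2 = 8836 ≡ 220 (mod 359)
8^40 = 8^32 · 8^8 ≡ 220 · 69 ≡ 102 (mod 359).

102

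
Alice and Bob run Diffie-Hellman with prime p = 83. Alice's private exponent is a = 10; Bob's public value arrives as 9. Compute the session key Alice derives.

Shared key K = 9^10 mod 83.
9^1 ≡ 9 (mod 83)
9^2 = (9^1)^2 ≡ 9^2 = 81 ≡ 81 (mod 83)
9^4 = (9^2)^2 ≡ 81^2 = 6561 ≡ 4 (mod 83)
9^8 = (9^4)^2 ≡ 4^2 = 16 ≡ 16 (mod 83)
9^10 = 9^8 · 9^2 ≡ 16 · 81 ≡ 51 (mod 83).

51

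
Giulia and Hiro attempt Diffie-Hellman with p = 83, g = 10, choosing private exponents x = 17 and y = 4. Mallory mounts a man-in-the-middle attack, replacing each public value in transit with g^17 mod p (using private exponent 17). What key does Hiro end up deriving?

Hiro receives Mallory's public value M = 10^17 mod 83 instead of the honest one.
10^1 ≡ 10 (mod 83)
10^2 = (10^1)^2 ≡ 10^2 = 100 ≡ 17 (mod 83)
10^4 = (10^2)^2 ≡ 17^2 = 289 ≡ 40 (mod 83)
10^8 = (10^4)^2 ≡ 40^2 = 1600 ≡ 23 (mod 83)
10^16 = (10^8)^2 ≡ 23^2 = 529 ≡ 31 (mod 83)
10^17 = 10^16 · 10^1 ≡ 31 · 10 ≡ 61 (mod 83).
So M = 61. Hiro computes K = M^4 mod 83.
61^1 ≡ 61 (mod 83)
61^2 = (61^1)^2 ≡ 61^2 = 3721 ≡ 69 (mod 83)
61^4 = (61^2)^2 ≡ 69^2 = 4761 ≡ 30 (mod 83)

30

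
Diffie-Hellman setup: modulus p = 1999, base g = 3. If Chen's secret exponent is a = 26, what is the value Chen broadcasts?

Public value = 3^26 (mod 1999).
3^1 ≡ 3 (mod 1999)
3^2 = (3^1)^2 ≡ 3^2 = 9 ≡ 9 (mod 1999)
3^4 = (3^2)^2 ≡ 9^2 = 81 ≡ 81 (mod 1999)
3^8 = (3^4)^2 ≡ 81^2 = 6561 ≡ 564 (mod 1999)
3^16 = (3^8)^2 ≡ 564^2 = 318096 ≡ 255 (mod 1999)
3^26 = 3^16 · 3^8 · 3^2 ≡ 255 · 564 · 9 ≡ 1027 (mod 1999).

1027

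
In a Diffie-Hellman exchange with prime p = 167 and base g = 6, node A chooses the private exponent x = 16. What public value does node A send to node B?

57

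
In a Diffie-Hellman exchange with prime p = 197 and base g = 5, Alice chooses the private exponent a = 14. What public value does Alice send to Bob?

Public value = 5^14 mod 197.
5^1 ≡ 5 (mod 197)
5^2 = (5^1)^2 ≡ 5^2 = 25 ≡ 25 (mod 197)
5^4 = (5^2)^2 ≡ 25^2 = 625 ≡ 34 (mod 197)
5^8 = (5^4)^2 ≡ 34^2 = 1156 ≡ 171 (mod 197)
5^14 = 5^8 · 5^4 · 5^2 ≡ 171 · 34 · 25 ≡ 161 (mod 197).

161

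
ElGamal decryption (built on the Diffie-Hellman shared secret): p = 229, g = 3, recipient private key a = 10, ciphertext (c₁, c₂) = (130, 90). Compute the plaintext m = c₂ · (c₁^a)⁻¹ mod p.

191

Shared mask s = c₁^a mod p = 130^10 mod 229.
130^1 ≡ 130 (mod 229)
130^2 = (130^1)^2 ≡ 130^2 = 16900 ≡ 183 (mod 229)
130^4 = (130^2)^2 ≡ 183^2 = 33489 ≡ 55 (mod 229)
130^8 = (130^4)^2 ≡ 55^2 = 3025 ≡ 48 (mod 229)
130^10 = 130^8 · 130^2 ≡ 48 · 183 ≡ 82 (mod 229).
So s = 82; s⁻¹ ≡ 81 (mod 229).
m = c₂ · s⁻¹ mod 229 = 90 · 81 mod 229 = 191.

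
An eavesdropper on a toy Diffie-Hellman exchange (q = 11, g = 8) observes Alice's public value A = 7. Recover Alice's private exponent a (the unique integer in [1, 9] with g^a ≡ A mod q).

9

Try successive powers of 8 modulo 11:
8^1 ≡ 8
8^2 ≡ 9
8^3 ≡ 6
8^4 ≡ 4
8^5 ≡ 10
8^6 ≡ 3
8^7 ≡ 2
8^8 ≡ 5
8^9 ≡ 7
Found: a = 9.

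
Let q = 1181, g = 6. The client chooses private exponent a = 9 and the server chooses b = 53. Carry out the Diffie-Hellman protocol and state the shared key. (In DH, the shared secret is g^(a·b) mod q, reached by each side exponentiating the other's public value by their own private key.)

The client sends A = g^a mod q = 6^9 mod 1181.
6^1 ≡ 6 (mod 1181)
6^2 = (6^1)^2 ≡ 6^2 = 36 ≡ 36 (mod 1181)
6^4 = (6^2)^2 ≡ 36^2 = 1296 ≡ 115 (mod 1181)
6^8 = (6^4)^2 ≡ 115^2 = 13225 ≡ 234 (mod 1181)
6^9 = 6^8 · 6^1 ≡ 234 · 6 ≡ 223 (mod 1181).
So A = 223. The server then computes K = A^b mod q = 223^53 mod 1181.
223^1 ≡ 223 (mod 1181)
223^2 = (223^1)^2 ≡ 223^2 = 49729 ≡ 127 (mod 1181)
223^4 = (223^2)^2 ≡ 127^2 = 16129 ≡ 776 (mod 1181)
223^8 = (223^4)^2 ≡ 776^2 = 602176 ≡ 1047 (mod 1181)
223^16 = (223^8)^2 ≡ 1047^2 = 1096209 ≡ 241 (mod 1181)
223^32 = (223^16)^2 ≡ 241^2 = 58081 ≡ 212 (mod 1181)
223^53 = 223^32 · 223^16 · 223^4 · 223^1 ≡ 212 · 241 · 776 · 223 ≡ 876 (mod 1181).

876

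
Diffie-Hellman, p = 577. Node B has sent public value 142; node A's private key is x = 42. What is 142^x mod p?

213

Shared key K = 142^42 mod 577.
142^1 ≡ 142 (mod 577)
142^2 = (142^1)^2 ≡ 142^2 = 20164 ≡ 546 (mod 577)
142^4 = (142^2)^2 ≡ 546^2 = 298116 ≡ 384 (mod 577)
142^8 = (142^4)^2 ≡ 384^2 = 147456 ≡ 321 (mod 577)
142^16 = (142^8)^2 ≡ 321^2 = 103041 ≡ 335 (mod 577)
142^32 = (142^16)^2 ≡ 335^2 = 112225 ≡ 287 (mod 577)
142^42 = 142^32 · 142^8 · 142^2 ≡ 287 · 321 · 546 ≡ 213 (mod 577).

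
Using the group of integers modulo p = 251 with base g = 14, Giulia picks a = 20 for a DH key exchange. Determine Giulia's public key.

64

Public value = 14^20 mod 251.
14^1 ≡ 14 (mod 251)
14^2 = (14^1)^2 ≡ 14^2 = 196 ≡ 196 (mod 251)
14^4 = (14^2)^2 ≡ 196^2 = 38416 ≡ 13 (mod 251)
14^8 = (14^4)^2 ≡ 13^2 = 169 ≡ 169 (mod 251)
14^16 = (14^8)^2 ≡ 169^2 = 28561 ≡ 198 (mod 251)
14^20 = 14^16 · 14^4 ≡ 198 · 13 ≡ 64 (mod 251).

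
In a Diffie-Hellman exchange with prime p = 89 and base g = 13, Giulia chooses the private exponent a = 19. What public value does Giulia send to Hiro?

33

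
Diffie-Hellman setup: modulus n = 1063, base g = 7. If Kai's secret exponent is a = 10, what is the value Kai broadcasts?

Public value = 7^10 mod 1063.
7^1 ≡ 7 (mod 1063)
7^2 = (7^1)^2 ≡ 7^2 = 49 ≡ 49 (mod 1063)
7^4 = (7^2)^2 ≡ 49^2 = 2401 ≡ 275 (mod 1063)
7^8 = (7^4)^2 ≡ 275^2 = 75625 ≡ 152 (mod 1063)
7^10 = 7^8 · 7^2 ≡ 152 · 49 ≡ 7 (mod 1063).

7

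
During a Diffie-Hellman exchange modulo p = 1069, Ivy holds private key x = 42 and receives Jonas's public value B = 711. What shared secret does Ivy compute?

1065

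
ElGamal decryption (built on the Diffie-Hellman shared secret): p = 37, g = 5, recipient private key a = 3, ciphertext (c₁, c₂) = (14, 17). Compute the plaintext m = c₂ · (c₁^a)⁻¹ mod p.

9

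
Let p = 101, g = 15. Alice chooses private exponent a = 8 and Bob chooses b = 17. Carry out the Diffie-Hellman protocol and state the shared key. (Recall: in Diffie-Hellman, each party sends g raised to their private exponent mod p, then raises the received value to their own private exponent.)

Alice sends A = g^a mod p = 15^8 mod 101.
15^1 ≡ 15 (mod 101)
15^2 = (15^1)^2 ≡ 15^2 = 225 ≡ 23 (mod 101)
15^4 = (15^2)^2 ≡ 23^2 = 529 ≡ 24 (mod 101)
15^8 = (15^4)^2 ≡ 24^2 = 576 ≡ 71 (mod 101)
So A = 71. Bob then computes K = A^b mod p = 71^17 mod 101.
71^1 ≡ 71 (mod 101)
71^2 = (71^1)^2 ≡ 71^2 = 5041 ≡ 92 (mod 101)
71^4 = (71^2)^2 ≡ 92^2 = 8464 ≡ 81 (mod 101)
71^8 = (71^4)^2 ≡ 81^2 = 6561 ≡ 97 (mod 101)
71^16 = (71^8)^2 ≡ 97^2 = 9409 ≡ 16 (mod 101)
71^17 = 71^16 · 71^1 ≡ 16 · 71 ≡ 25 (mod 101).

25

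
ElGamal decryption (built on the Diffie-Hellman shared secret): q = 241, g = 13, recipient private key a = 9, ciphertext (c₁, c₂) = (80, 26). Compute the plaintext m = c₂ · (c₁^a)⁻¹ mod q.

126

Shared mask s = c₁^a mod q = 80^9 mod 241.
80^1 ≡ 80 (mod 241)
80^2 = (80^1)^2 ≡ 80^2 = 6400 ≡ 134 (mod 241)
80^4 = (80^2)^2 ≡ 134^2 = 17956 ≡ 122 (mod 241)
80^8 = (80^4)^2 ≡ 122^2 = 14884 ≡ 183 (mod 241)
80^9 = 80^8 · 80^1 ≡ 183 · 80 ≡ 180 (mod 241).
So s = 180; s⁻¹ ≡ 79 (mod 241).
m = c₂ · s⁻¹ mod 241 = 26 · 79 mod 241 = 126.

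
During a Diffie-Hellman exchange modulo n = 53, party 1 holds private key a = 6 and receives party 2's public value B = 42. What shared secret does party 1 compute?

Shared key K = 42^6 mod 53.
42^1 ≡ 42 (mod 53)
42^2 = (42^1)^2 ≡ 42^2 = 1764 ≡ 15 (mod 53)
42^4 = (42^2)^2 ≡ 15^2 = 225 ≡ 13 (mod 53)
42^6 = 42^4 · 42^2 ≡ 13 · 15 ≡ 36 (mod 53).

36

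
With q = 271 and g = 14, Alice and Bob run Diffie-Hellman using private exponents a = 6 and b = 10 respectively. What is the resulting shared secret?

Alice sends A = g^a mod q = 14^6 mod 271.
14^1 ≡ 14 (mod 271)
14^2 = (14^1)^2 ≡ 14^2 = 196 ≡ 196 (mod 271)
14^4 = (14^2)^2 ≡ 196^2 = 38416 ≡ 205 (mod 271)
14^6 = 14^4 · 14^2 ≡ 205 · 196 ≡ 72 (mod 271).
So A = 72. Bob then computes K = A^b mod q = 72^10 mod 271.
72^1 ≡ 72 (mod 271)
72^2 = (72^1)^2 ≡ 72^2 = 5184 ≡ 35 (mod 271)
72^4 = (72^2)^2 ≡ 35^2 = 1225 ≡ 141 (mod 271)
72^8 = (72^4)^2 ≡ 141^2 = 19881 ≡ 98 (mod 271)
72^10 = 72^8 · 72^2 ≡ 98 · 35 ≡ 178 (mod 271).

178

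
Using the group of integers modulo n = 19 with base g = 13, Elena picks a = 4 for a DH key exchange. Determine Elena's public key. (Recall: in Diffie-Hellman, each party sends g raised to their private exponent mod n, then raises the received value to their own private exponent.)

Public value = 13^4 mod 19.
13^1 ≡ 13 (mod 19)
13^2 = (13^1)^2 ≡ 13^2 = 169 ≡ 17 (mod 19)
13^4 = (13^2)^2 ≡ 17^2 = 289 ≡ 4 (mod 19)

4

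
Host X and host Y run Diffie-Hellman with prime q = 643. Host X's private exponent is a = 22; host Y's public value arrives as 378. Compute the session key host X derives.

411

Shared key K = 378^22 mod 643.
378^1 ≡ 378 (mod 643)
378^2 = (378^1)^2 ≡ 378^2 = 142884 ≡ 138 (mod 643)
378^4 = (378^2)^2 ≡ 138^2 = 19044 ≡ 397 (mod 643)
378^8 = (378^4)^2 ≡ 397^2 = 157609 ≡ 74 (mod 643)
378^16 = (378^8)^2 ≡ 74^2 = 5476 ≡ 332 (mod 643)
378^22 = 378^16 · 378^4 · 378^2 ≡ 332 · 397 · 138 ≡ 411 (mod 643).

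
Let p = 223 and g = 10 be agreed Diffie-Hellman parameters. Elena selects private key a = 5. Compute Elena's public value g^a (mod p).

Public value = 10^5 (mod 223).
10^1 ≡ 10 (mod 223)
10^2 = (10^1)^2 ≡ 10^2 = 100 ≡ 100 (mod 223)
10^4 = (10^2)^2 ≡ 100^2 = 10000 ≡ 188 (mod 223)
10^5 = 10^4 · 10^1 ≡ 188 · 10 ≡ 96 (mod 223).

96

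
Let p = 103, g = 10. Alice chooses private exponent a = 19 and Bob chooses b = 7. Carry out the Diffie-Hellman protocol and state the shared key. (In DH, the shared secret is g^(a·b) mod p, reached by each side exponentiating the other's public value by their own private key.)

Alice sends A = g^a mod p = 10^19 mod 103.
10^1 ≡ 10 (mod 103)
10^2 = (10^1)^2 ≡ 10^2 = 100 ≡ 100 (mod 103)
10^4 = (10^2)^2 ≡ 100^2 = 10000 ≡ 9 (mod 103)
10^8 = (10^4)^2 ≡ 9^2 = 81 ≡ 81 (mod 103)
10^16 = (10^8)^2 ≡ 81^2 = 6561 ≡ 72 (mod 103)
10^19 = 10^16 · 10^2 · 10^1 ≡ 72 · 100 · 10 ≡ 3 (mod 103).
So A = 3. Bob then computes K = A^b mod p = 3^7 mod 103.
3^1 ≡ 3 (mod 103)
3^2 = (3^1)^2 ≡ 3^2 = 9 ≡ 9 (mod 103)
3^4 = (3^2)^2 ≡ 9^2 = 81 ≡ 81 (mod 103)
3^7 = 3^4 · 3^2 · 3^1 ≡ 81 · 9 · 3 ≡ 24 (mod 103).

24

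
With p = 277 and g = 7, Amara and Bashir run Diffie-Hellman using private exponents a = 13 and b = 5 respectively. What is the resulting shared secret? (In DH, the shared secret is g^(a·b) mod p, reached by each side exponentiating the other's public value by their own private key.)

Amara sends A = g^a mod p = 7^13 mod 277.
7^1 ≡ 7 (mod 277)
7^2 = (7^1)^2 ≡ 7^2 = 49 ≡ 49 (mod 277)
7^4 = (7^2)^2 ≡ 49^2 = 2401 ≡ 185 (mod 277)
7^8 = (7^4)^2 ≡ 185^2 = 34225 ≡ 154 (mod 277)
7^13 = 7^8 · 7^4 · 7^1 ≡ 154 · 185 · 7 ≡ 267 (mod 277).
So A = 267. Bashir then computes K = A^b mod p = 267^5 mod 277.
267^1 ≡ 267 (mod 277)
267^2 = (267^1)^2 ≡ 267^2 = 71289 ≡ 100 (mod 277)
267^4 = (267^2)^2 ≡ 100^2 = 10000 ≡ 28 (mod 277)
267^5 = 267^4 · 267^1 ≡ 28 · 267 ≡ 274 (mod 277).

274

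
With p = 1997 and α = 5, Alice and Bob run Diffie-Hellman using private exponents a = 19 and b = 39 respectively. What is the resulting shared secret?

1275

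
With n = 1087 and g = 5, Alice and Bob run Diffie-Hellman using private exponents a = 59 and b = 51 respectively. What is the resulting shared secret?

605

Alice sends A = g^a mod n = 5^59 mod 1087.
5^1 ≡ 5 (mod 1087)
5^2 = (5^1)^2 ≡ 5^2 = 25 ≡ 25 (mod 1087)
5^4 = (5^2)^2 ≡ 25^2 = 625 ≡ 625 (mod 1087)
5^8 = (5^4)^2 ≡ 625^2 = 390625 ≡ 392 (mod 1087)
5^16 = (5^8)^2 ≡ 392^2 = 153664 ≡ 397 (mod 1087)
5^32 = (5^16)^2 ≡ 397^2 = 157609 ≡ 1081 (mod 1087)
5^59 = 5^32 · 5^16 · 5^8 · 5^2 · 5^1 ≡ 1081 · 397 · 392 · 25 · 5 ≡ 799 (mod 1087).
So A = 799. Bob then computes K = A^b mod n = 799^51 mod 1087.
799^1 ≡ 799 (mod 1087)
799^2 = (799^1)^2 ≡ 799^2 = 638401 ≡ 332 (mod 1087)
799^4 = (799^2)^2 ≡ 332^2 = 110224 ≡ 437 (mod 1087)
799^8 = (799^4)^2 ≡ 437^2 = 190969 ≡ 744 (mod 1087)
799^16 = (799^8)^2 ≡ 744^2 = 553536 ≡ 253 (mod 1087)
799^32 = (799^16)^2 ≡ 253^2 = 64009 ≡ 963 (mod 1087)
799^51 = 799^32 · 799^16 · 799^2 · 799^1 ≡ 963 · 253 · 332 · 799 ≡ 605 (mod 1087).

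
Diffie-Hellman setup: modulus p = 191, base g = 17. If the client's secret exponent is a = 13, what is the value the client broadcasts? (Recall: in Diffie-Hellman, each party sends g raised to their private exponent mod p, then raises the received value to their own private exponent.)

23

Public value = 17^13 (mod 191).
17^1 ≡ 17 (mod 191)
17^2 = (17^1)^2 ≡ 17^2 = 289 ≡ 98 (mod 191)
17^4 = (17^2)^2 ≡ 98^2 = 9604 ≡ 54 (mod 191)
17^8 = (17^4)^2 ≡ 54^2 = 2916 ≡ 51 (mod 191)
17^13 = 17^8 · 17^4 · 17^1 ≡ 51 · 54 · 17 ≡ 23 (mod 191).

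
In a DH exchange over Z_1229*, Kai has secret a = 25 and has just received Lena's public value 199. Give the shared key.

54

Shared key K = 199^25 mod 1229.
199^1 ≡ 199 (mod 1229)
199^2 = (199^1)^2 ≡ 199^2 = 39601 ≡ 273 (mod 1229)
199^4 = (199^2)^2 ≡ 273^2 = 74529 ≡ 789 (mod 1229)
199^8 = (199^4)^2 ≡ 789^2 = 622521 ≡ 647 (mod 1229)
199^16 = (199^8)^2 ≡ 647^2 = 418609 ≡ 749 (mod 1229)
199^25 = 199^16 · 199^8 · 199^1 ≡ 749 · 647 · 199 ≡ 54 (mod 1229).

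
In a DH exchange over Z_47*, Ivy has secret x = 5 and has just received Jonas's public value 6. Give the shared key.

Shared key K = 6^5 mod 47.
6^1 ≡ 6 (mod 47)
6^2 = (6^1)^2 ≡ 6^2 = 36 ≡ 36 (mod 47)
6^4 = (6^2)^2 ≡ 36^2 = 1296 ≡ 27 (mod 47)
6^5 = 6^4 · 6^1 ≡ 27 · 6 ≡ 21 (mod 47).

21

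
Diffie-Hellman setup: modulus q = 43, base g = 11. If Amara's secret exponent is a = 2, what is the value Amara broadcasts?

Public value = 11^2 mod 43.
11^1 ≡ 11 (mod 43)
11^2 = (11^1)^2 ≡ 11^2 = 121 ≡ 35 (mod 43)

35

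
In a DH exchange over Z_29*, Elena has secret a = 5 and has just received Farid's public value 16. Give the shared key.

23

Shared key K = 16^5 mod 29.
16^1 ≡ 16 (mod 29)
16^2 = (16^1)^2 ≡ 16^2 = 256 ≡ 24 (mod 29)
16^4 = (16^2)^2 ≡ 24^2 = 576 ≡ 25 (mod 29)
16^5 = 16^4 · 16^1 ≡ 25 · 16 ≡ 23 (mod 29).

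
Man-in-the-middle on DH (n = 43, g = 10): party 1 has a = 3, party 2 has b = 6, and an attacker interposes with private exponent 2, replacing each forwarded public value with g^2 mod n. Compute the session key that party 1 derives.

35

Party 1 receives an attacker's public value M = 10^2 mod 43 instead of the honest one.
10^1 ≡ 10 (mod 43)
10^2 = (10^1)^2 ≡ 10^2 = 100 ≡ 14 (mod 43)
So M = 14. Party 1 computes K = M^3 mod 43.
14^1 ≡ 14 (mod 43)
14^2 = (14^1)^2 ≡ 14^2 = 196 ≡ 24 (mod 43)
14^3 = 14^2 · 14^1 ≡ 24 · 14 ≡ 35 (mod 43).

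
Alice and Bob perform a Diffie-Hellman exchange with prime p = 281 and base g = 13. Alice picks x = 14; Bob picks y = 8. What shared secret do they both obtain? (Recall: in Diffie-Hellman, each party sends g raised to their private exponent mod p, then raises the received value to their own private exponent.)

153

Alice sends A = g^x mod p = 13^14 mod 281.
13^1 ≡ 13 (mod 281)
13^2 = (13^1)^2 ≡ 13^2 = 169 ≡ 169 (mod 281)
13^4 = (13^2)^2 ≡ 169^2 = 28561 ≡ 180 (mod 281)
13^8 = (13^4)^2 ≡ 180^2 = 32400 ≡ 85 (mod 281)
13^14 = 13^8 · 13^4 · 13^2 ≡ 85 · 180 · 169 ≡ 219 (mod 281).
So A = 219. Bob then computes K = A^y mod p = 219^8 mod 281.
219^1 ≡ 219 (mod 281)
219^2 = (219^1)^2 ≡ 219^2 = 47961 ≡ 191 (mod 281)
219^4 = (219^2)^2 ≡ 191^2 = 36481 ≡ 232 (mod 281)
219^8 = (219^4)^2 ≡ 232^2 = 53824 ≡ 153 (mod 281)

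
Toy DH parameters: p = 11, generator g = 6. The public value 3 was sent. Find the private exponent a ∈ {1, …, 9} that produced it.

2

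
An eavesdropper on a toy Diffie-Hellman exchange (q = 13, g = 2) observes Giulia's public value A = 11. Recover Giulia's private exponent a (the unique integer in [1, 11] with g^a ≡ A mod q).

Try successive powers of 2 modulo 13:
2^1 ≡ 2
2^2 ≡ 4
2^3 ≡ 8
2^4 ≡ 3
2^5 ≡ 6
2^6 ≡ 12
2^7 ≡ 11
Found: a = 7.

7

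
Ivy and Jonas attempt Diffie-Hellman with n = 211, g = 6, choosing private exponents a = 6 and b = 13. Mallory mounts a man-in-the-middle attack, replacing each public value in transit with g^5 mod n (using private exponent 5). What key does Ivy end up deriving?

Ivy receives Mallory's public value M = 6^5 mod 211 instead of the honest one.
6^1 ≡ 6 (mod 211)
6^2 = (6^1)^2 ≡ 6^2 = 36 ≡ 36 (mod 211)
6^4 = (6^2)^2 ≡ 36^2 = 1296 ≡ 30 (mod 211)
6^5 = 6^4 · 6^1 ≡ 30 · 6 ≡ 180 (mod 211).
So M = 180. Ivy computes K = M^6 mod 211.
180^1 ≡ 180 (mod 211)
180^2 = (180^1)^2 ≡ 180^2 = 32400 ≡ 117 (mod 211)
180^4 = (180^2)^2 ≡ 117^2 = 13689 ≡ 185 (mod 211)
180^6 = 180^4 · 180^2 ≡ 185 · 117 ≡ 123 (mod 211).

123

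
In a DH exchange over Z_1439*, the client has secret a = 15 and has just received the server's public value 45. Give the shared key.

1422

Shared key K = 45^15 mod 1439.
45^1 ≡ 45 (mod 1439)
45^2 = (45^1)^2 ≡ 45^2 = 2025 ≡ 586 (mod 1439)
45^4 = (45^2)^2 ≡ 586^2 = 343396 ≡ 914 (mod 1439)
45^8 = (45^4)^2 ≡ 914^2 = 835396 ≡ 776 (mod 1439)
45^15 = 45^8 · 45^4 · 45^2 · 45^1 ≡ 776 · 914 · 586 · 45 ≡ 1422 (mod 1439).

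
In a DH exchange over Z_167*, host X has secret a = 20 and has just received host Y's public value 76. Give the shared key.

65

Shared key K = 76^20 mod 167.
76^1 ≡ 76 (mod 167)
76^2 = (76^1)^2 ≡ 76^2 = 5776 ≡ 98 (mod 167)
76^4 = (76^2)^2 ≡ 98^2 = 9604 ≡ 85 (mod 167)
76^8 = (76^4)^2 ≡ 85^2 = 7225 ≡ 44 (mod 167)
76^16 = (76^8)^2 ≡ 44^2 = 1936 ≡ 99 (mod 167)
76^20 = 76^16 · 76^4 ≡ 99 · 85 ≡ 65 (mod 167).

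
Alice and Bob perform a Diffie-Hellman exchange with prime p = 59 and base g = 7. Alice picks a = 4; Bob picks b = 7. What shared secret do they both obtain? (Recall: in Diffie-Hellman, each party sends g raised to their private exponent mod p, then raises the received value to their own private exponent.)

Alice sends A = g^a mod p = 7^4 mod 59.
7^1 ≡ 7 (mod 59)
7^2 = (7^1)^2 ≡ 7^2 = 49 ≡ 49 (mod 59)
7^4 = (7^2)^2 ≡ 49^2 = 2401 ≡ 41 (mod 59)
So A = 41. Bob then computes K = A^b mod p = 41^7 mod 59.
41^1 ≡ 41 (mod 59)
41^2 = (41^1)^2 ≡ 41^2 = 1681 ≡ 29 (mod 59)
41^4 = (41^2)^2 ≡ 29^2 = 841 ≡ 15 (mod 59)
41^7 = 41^4 · 41^2 · 41^1 ≡ 15 · 29 · 41 ≡ 17 (mod 59).

17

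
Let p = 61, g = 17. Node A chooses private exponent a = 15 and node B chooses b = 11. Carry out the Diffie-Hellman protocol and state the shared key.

11

Node A sends A = g^a mod p = 17^15 mod 61.
17^1 ≡ 17 (mod 61)
17^2 = (17^1)^2 ≡ 17^2 = 289 ≡ 45 (mod 61)
17^4 = (17^2)^2 ≡ 45^2 = 2025 ≡ 12 (mod 61)
17^8 = (17^4)^2 ≡ 12^2 = 144 ≡ 22 (mod 61)
17^15 = 17^8 · 17^4 · 17^2 · 17^1 ≡ 22 · 12 · 45 · 17 ≡ 50 (mod 61).
So A = 50. Node B then computes K = A^b mod p = 50^11 mod 61.
50^1 ≡ 50 (mod 61)
50^2 = (50^1)^2 ≡ 50^2 = 2500 ≡ 60 (mod 61)
50^4 = (50^2)^2 ≡ 60^2 = 3600 ≡ 1 (mod 61)
50^8 = (50^4)^2 ≡ 1^2 = 1 ≡ 1 (mod 61)
50^11 = 50^8 · 50^2 · 50^1 ≡ 1 · 60 · 50 ≡ 11 (mod 61).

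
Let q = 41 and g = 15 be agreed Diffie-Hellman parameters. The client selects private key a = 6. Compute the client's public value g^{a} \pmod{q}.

Public value = 15^{6} \pmod{41}.
15^1 ≡ 15 (mod 41)
15^2 = (15^1)^2 ≡ 15^2 = 225 ≡ 20 (mod 41)
15^4 = (15^2)^2 ≡ 20^2 = 400 ≡ 31 (mod 41)
15^6 = 15^4 · 15^2 ≡ 31 · 20 ≡ 5 (mod 41).

5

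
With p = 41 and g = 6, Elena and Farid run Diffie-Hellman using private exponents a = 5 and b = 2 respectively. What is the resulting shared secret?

32

Elena sends A = g^a mod p = 6^5 mod 41.
6^1 ≡ 6 (mod 41)
6^2 = (6^1)^2 ≡ 6^2 = 36 ≡ 36 (mod 41)
6^4 = (6^2)^2 ≡ 36^2 = 1296 ≡ 25 (mod 41)
6^5 = 6^4 · 6^1 ≡ 25 · 6 ≡ 27 (mod 41).
So A = 27. Farid then computes K = A^b mod p = 27^2 mod 41.
27^1 ≡ 27 (mod 41)
27^2 = (27^1)^2 ≡ 27^2 = 729 ≡ 32 (mod 41)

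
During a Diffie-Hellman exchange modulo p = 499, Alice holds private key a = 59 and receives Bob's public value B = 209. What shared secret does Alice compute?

Shared key K = 209^59 mod 499.
209^1 ≡ 209 (mod 499)
209^2 = (209^1)^2 ≡ 209^2 = 43681 ≡ 268 (mod 499)
209^4 = (209^2)^2 ≡ 268^2 = 71824 ≡ 467 (mod 499)
209^8 = (209^4)^2 ≡ 467^2 = 218089 ≡ 26 (mod 499)
209^16 = (209^8)^2 ≡ 26^2 = 676 ≡ 177 (mod 499)
209^32 = (209^16)^2 ≡ 177^2 = 31329 ≡ 391 (mod 499)
209^59 = 209^32 · 209^16 · 209^8 · 209^2 · 209^1 ≡ 391 · 177 · 26 · 268 · 209 ≡ 9 (mod 499).

9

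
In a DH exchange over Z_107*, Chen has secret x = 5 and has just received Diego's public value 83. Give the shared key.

102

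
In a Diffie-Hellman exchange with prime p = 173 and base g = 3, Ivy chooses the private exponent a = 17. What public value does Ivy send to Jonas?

161

Public value = 3^17 (mod 173).
3^1 ≡ 3 (mod 173)
3^2 = (3^1)^2 ≡ 3^2 = 9 ≡ 9 (mod 173)
3^4 = (3^2)^2 ≡ 9^2 = 81 ≡ 81 (mod 173)
3^8 = (3^4)^2 ≡ 81^2 = 6561 ≡ 160 (mod 173)
3^16 = (3^8)^2 ≡ 160^2 = 25600 ≡ 169 (mod 173)
3^17 = 3^16 · 3^1 ≡ 169 · 3 ≡ 161 (mod 173).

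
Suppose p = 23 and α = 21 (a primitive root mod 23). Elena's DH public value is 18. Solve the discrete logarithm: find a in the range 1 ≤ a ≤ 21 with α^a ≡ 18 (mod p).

Try successive powers of 21 modulo 23:
21^1 ≡ 21
21^2 ≡ 4
21^3 ≡ 15
21^4 ≡ 16
21^5 ≡ 14
21^6 ≡ 18
Found: a = 6.

6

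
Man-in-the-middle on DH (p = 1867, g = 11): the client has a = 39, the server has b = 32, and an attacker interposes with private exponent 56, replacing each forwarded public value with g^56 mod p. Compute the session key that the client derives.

269

The client receives an attacker's public value M = 11^56 mod 1867 instead of the honest one.
11^1 ≡ 11 (mod 1867)
11^2 = (11^1)^2 ≡ 11^2 = 121 ≡ 121 (mod 1867)
11^4 = (11^2)^2 ≡ 121^2 = 14641 ≡ 1572 (mod 1867)
11^8 = (11^4)^2 ≡ 1572^2 = 2471184 ≡ 1143 (mod 1867)
11^16 = (11^8)^2 ≡ 1143^2 = 1306449 ≡ 1416 (mod 1867)
11^32 = (11^16)^2 ≡ 1416^2 = 2005056 ≡ 1765 (mod 1867)
11^56 = 11^32 · 11^16 · 11^8 ≡ 1765 · 1416 · 1143 ≡ 1832 (mod 1867).
So M = 1832. The client computes K = M^39 mod 1867.
1832^1 ≡ 1832 (mod 1867)
1832^2 = (1832^1)^2 ≡ 1832^2 = 3356224 ≡ 1225 (mod 1867)
1832^4 = (1832^2)^2 ≡ 1225^2 = 1500625 ≡ 1424 (mod 1867)
1832^8 = (1832^4)^2 ≡ 1424^2 = 2027776 ≡ 214 (mod 1867)
1832^16 = (1832^8)^2 ≡ 214^2 = 45796 ≡ 988 (mod 1867)
1832^32 = (1832^16)^2 ≡ 988^2 = 976144 ≡ 1570 (mod 1867)
1832^39 = 1832^32 · 1832^4 · 1832^2 · 1832^1 ≡ 1570 · 1424 · 1225 · 1832 ≡ 269 (mod 1867).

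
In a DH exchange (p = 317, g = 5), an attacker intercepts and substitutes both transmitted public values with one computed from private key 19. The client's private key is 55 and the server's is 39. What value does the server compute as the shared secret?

The server receives an attacker's public value M = 5^19 mod 317 instead of the honest one.
5^1 ≡ 5 (mod 317)
5^2 = (5^1)^2 ≡ 5^2 = 25 ≡ 25 (mod 317)
5^4 = (5^2)^2 ≡ 25^2 = 625 ≡ 308 (mod 317)
5^8 = (5^4)^2 ≡ 308^2 = 94864 ≡ 81 (mod 317)
5^16 = (5^8)^2 ≡ 81^2 = 6561 ≡ 221 (mod 317)
5^19 = 5^16 · 5^2 · 5^1 ≡ 221 · 25 · 5 ≡ 46 (mod 317).
So M = 46. The server computes K = M^39 mod 317.
46^1 ≡ 46 (mod 317)
46^2 = (46^1)^2 ≡ 46^2 = 2116 ≡ 214 (mod 317)
46^4 = (46^2)^2 ≡ 214^2 = 45796 ≡ 148 (mod 317)
46^8 = (46^4)^2 ≡ 148^2 = 21904 ≡ 31 (mod 317)
46^16 = (46^8)^2 ≡ 31^2 = 961 ≡ 10 (mod 317)
46^32 = (46^16)^2 ≡ 10^2 = 100 ≡ 100 (mod 317)
46^39 = 46^32 · 46^4 · 46^2 · 46^1 ≡ 100 · 148 · 214 · 46 ≡ 219 (mod 317).

219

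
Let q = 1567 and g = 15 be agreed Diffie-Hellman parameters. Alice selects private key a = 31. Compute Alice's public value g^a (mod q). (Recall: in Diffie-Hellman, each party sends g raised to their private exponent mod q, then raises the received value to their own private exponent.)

721

Public value = 15^31 (mod 1567).
15^1 ≡ 15 (mod 1567)
15^2 = (15^1)^2 ≡ 15^2 = 225 ≡ 225 (mod 1567)
15^4 = (15^2)^2 ≡ 225^2 = 50625 ≡ 481 (mod 1567)
15^8 = (15^4)^2 ≡ 481^2 = 231361 ≡ 1012 (mod 1567)
15^16 = (15^8)^2 ≡ 1012^2 = 1024144 ≡ 893 (mod 1567)
15^31 = 15^16 · 15^8 · 15^4 · 15^2 · 15^1 ≡ 893 · 1012 · 481 · 225 · 15 ≡ 721 (mod 1567).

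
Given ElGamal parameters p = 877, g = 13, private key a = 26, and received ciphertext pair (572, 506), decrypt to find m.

Shared mask s = c₁^a mod p = 572^26 mod 877.
572^1 ≡ 572 (mod 877)
572^2 = (572^1)^2 ≡ 572^2 = 327184 ≡ 63 (mod 877)
572^4 = (572^2)^2 ≡ 63^2 = 3969 ≡ 461 (mod 877)
572^8 = (572^4)^2 ≡ 461^2 = 212521 ≡ 287 (mod 877)
572^16 = (572^8)^2 ≡ 287^2 = 82369 ≡ 808 (mod 877)
572^26 = 572^16 · 572^8 · 572^2 ≡ 808 · 287 · 63 ≡ 382 (mod 877).
So s = 382; s⁻¹ ≡ 714 (mod 877).
m = c₂ · s⁻¹ mod 877 = 506 · 714 mod 877 = 837.

837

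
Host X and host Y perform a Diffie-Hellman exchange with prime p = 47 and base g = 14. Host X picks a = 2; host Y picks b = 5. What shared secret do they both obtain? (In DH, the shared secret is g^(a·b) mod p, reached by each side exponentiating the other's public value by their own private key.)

9

Host X sends A = g^a mod p = 14^2 mod 47.
14^1 ≡ 14 (mod 47)
14^2 = (14^1)^2 ≡ 14^2 = 196 ≡ 8 (mod 47)
So A = 8. Host Y then computes K = A^b mod p = 8^5 mod 47.
8^1 ≡ 8 (mod 47)
8^2 = (8^1)^2 ≡ 8^2 = 64 ≡ 17 (mod 47)
8^4 = (8^2)^2 ≡ 17^2 = 289 ≡ 7 (mod 47)
8^5 = 8^4 · 8^1 ≡ 7 · 8 ≡ 9 (mod 47).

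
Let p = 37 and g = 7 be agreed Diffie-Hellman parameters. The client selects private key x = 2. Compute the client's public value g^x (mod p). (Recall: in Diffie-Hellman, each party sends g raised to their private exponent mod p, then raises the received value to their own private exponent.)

12

Public value = 7^2 (mod 37).
7^1 ≡ 7 (mod 37)
7^2 = (7^1)^2 ≡ 7^2 = 49 ≡ 12 (mod 37)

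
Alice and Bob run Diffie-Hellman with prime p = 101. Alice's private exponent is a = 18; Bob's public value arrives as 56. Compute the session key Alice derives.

88

Shared key K = 56^18 mod 101.
56^1 ≡ 56 (mod 101)
56^2 = (56^1)^2 ≡ 56^2 = 3136 ≡ 5 (mod 101)
56^4 = (56^2)^2 ≡ 5^2 = 25 ≡ 25 (mod 101)
56^8 = (56^4)^2 ≡ 25^2 = 625 ≡ 19 (mod 101)
56^16 = (56^8)^2 ≡ 19^2 = 361 ≡ 58 (mod 101)
56^18 = 56^16 · 56^2 ≡ 58 · 5 ≡ 88 (mod 101).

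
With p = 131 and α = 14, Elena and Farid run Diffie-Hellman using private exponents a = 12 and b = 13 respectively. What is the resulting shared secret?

58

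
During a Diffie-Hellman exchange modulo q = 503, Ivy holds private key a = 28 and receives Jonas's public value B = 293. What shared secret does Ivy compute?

Shared key K = 293^28 mod 503.
293^1 ≡ 293 (mod 503)
293^2 = (293^1)^2 ≡ 293^2 = 85849 ≡ 339 (mod 503)
293^4 = (293^2)^2 ≡ 339^2 = 114921 ≡ 237 (mod 503)
293^8 = (293^4)^2 ≡ 237^2 = 56169 ≡ 336 (mod 503)
293^16 = (293^8)^2 ≡ 336^2 = 112896 ≡ 224 (mod 503)
293^28 = 293^16 · 293^8 · 293^4 ≡ 224 · 336 · 237 ≡ 182 (mod 503).

182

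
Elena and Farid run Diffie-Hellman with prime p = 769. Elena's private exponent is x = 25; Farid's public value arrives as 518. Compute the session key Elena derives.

587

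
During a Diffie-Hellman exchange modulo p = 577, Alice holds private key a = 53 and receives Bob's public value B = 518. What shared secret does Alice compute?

Shared key K = 518^53 mod 577.
518^1 ≡ 518 (mod 577)
518^2 = (518^1)^2 ≡ 518^2 = 268324 ≡ 19 (mod 577)
518^4 = (518^2)^2 ≡ 19^2 = 361 ≡ 361 (mod 577)
518^8 = (518^4)^2 ≡ 361^2 = 130321 ≡ 496 (mod 577)
518^16 = (518^8)^2 ≡ 496^2 = 246016 ≡ 214 (mod 577)
518^32 = (518^16)^2 ≡ 214^2 = 45796 ≡ 213 (mod 577)
518^53 = 518^32 · 518^16 · 518^4 · 518^1 ≡ 213 · 214 · 361 · 518 ≡ 527 (mod 577).

527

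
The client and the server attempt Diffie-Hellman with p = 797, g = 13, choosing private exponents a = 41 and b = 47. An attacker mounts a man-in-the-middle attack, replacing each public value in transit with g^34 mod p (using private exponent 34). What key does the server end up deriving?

The server receives an attacker's public value M = 13^34 mod 797 instead of the honest one.
13^1 ≡ 13 (mod 797)
13^2 = (13^1)^2 ≡ 13^2 = 169 ≡ 169 (mod 797)
13^4 = (13^2)^2 ≡ 169^2 = 28561 ≡ 666 (mod 797)
13^8 = (13^4)^2 ≡ 666^2 = 443556 ≡ 424 (mod 797)
13^16 = (13^8)^2 ≡ 424^2 = 179776 ≡ 451 (mod 797)
13^32 = (13^16)^2 ≡ 451^2 = 203401 ≡ 166 (mod 797)
13^34 = 13^32 · 13^2 ≡ 166 · 169 ≡ 159 (mod 797).
So M = 159. The server computes K = M^47 mod 797.
159^1 ≡ 159 (mod 797)
159^2 = (159^1)^2 ≡ 159^2 = 25281 ≡ 574 (mod 797)
159^4 = (159^2)^2 ≡ 574^2 = 329476 ≡ 315 (mod 797)
159^8 = (159^4)^2 ≡ 315^2 = 99225 ≡ 397 (mod 797)
159^16 = (159^8)^2 ≡ 397^2 = 157609 ≡ 600 (mod 797)
159^32 = (159^16)^2 ≡ 600^2 = 360000 ≡ 553 (mod 797)
159^47 = 159^32 · 159^8 · 159^4 · 159^2 · 159^1 ≡ 553 · 397 · 315 · 574 · 159 ≡ 177 (mod 797).

177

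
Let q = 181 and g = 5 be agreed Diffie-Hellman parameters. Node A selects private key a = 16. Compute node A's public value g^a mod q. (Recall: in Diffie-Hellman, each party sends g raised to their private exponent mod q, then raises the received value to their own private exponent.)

5

Public value = 5^16 mod 181.
5^1 ≡ 5 (mod 181)
5^2 = (5^1)^2 ≡ 5^2 = 25 ≡ 25 (mod 181)
5^4 = (5^2)^2 ≡ 25^2 = 625 ≡ 82 (mod 181)
5^8 = (5^4)^2 ≡ 82^2 = 6724 ≡ 27 (mod 181)
5^16 = (5^8)^2 ≡ 27^2 = 729 ≡ 5 (mod 181)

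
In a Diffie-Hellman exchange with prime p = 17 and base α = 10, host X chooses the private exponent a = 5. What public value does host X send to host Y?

6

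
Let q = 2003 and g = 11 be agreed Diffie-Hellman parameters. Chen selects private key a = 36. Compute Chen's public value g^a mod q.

941

Public value = 11^36 mod 2003.
11^1 ≡ 11 (mod 2003)
11^2 = (11^1)^2 ≡ 11^2 = 121 ≡ 121 (mod 2003)
11^4 = (11^2)^2 ≡ 121^2 = 14641 ≡ 620 (mod 2003)
11^8 = (11^4)^2 ≡ 620^2 = 384400 ≡ 1827 (mod 2003)
11^16 = (11^8)^2 ≡ 1827^2 = 3337929 ≡ 931 (mod 2003)
11^32 = (11^16)^2 ≡ 931^2 = 866761 ≡ 1465 (mod 2003)
11^36 = 11^32 · 11^4 ≡ 1465 · 620 ≡ 941 (mod 2003).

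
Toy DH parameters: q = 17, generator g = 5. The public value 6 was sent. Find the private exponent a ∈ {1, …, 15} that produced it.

3

Try successive powers of 5 modulo 17:
5^1 ≡ 5
5^2 ≡ 8
5^3 ≡ 6
Found: a = 3.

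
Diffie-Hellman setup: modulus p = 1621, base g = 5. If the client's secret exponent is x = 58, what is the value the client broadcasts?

Public value = 5^{58} \pmod{1621}.
5^1 ≡ 5 (mod 1621)
5^2 = (5^1)^2 ≡ 5^2 = 25 ≡ 25 (mod 1621)
5^4 = (5^2)^2 ≡ 25^2 = 625 ≡ 625 (mod 1621)
5^8 = (5^4)^2 ≡ 625^2 = 390625 ≡ 1585 (mod 1621)
5^16 = (5^8)^2 ≡ 1585^2 = 2512225 ≡ 1296 (mod 1621)
5^32 = (5^16)^2 ≡ 1296^2 = 1679616 ≡ 260 (mod 1621)
5^58 = 5^32 · 5^16 · 5^8 · 5^2 ≡ 260 · 1296 · 1585 · 25 ≡ 785 (mod 1621).

785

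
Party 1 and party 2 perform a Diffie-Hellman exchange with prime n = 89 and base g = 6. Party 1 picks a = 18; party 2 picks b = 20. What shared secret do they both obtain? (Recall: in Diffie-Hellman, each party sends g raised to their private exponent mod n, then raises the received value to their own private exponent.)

Party 2 sends B = g^b mod n = 6^20 mod 89.
6^1 ≡ 6 (mod 89)
6^2 = (6^1)^2 ≡ 6^2 = 36 ≡ 36 (mod 89)
6^4 = (6^2)^2 ≡ 36^2 = 1296 ≡ 50 (mod 89)
6^8 = (6^4)^2 ≡ 50^2 = 2500 ≡ 8 (mod 89)
6^16 = (6^8)^2 ≡ 8^2 = 64 ≡ 64 (mod 89)
6^20 = 6^16 · 6^4 ≡ 64 · 50 ≡ 85 (mod 89).
So B = 85. Party 1 then computes K = B^a mod n = 85^18 mod 89.
85^1 ≡ 85 (mod 89)
85^2 = (85^1)^2 ≡ 85^2 = 7225 ≡ 16 (mod 89)
85^4 = (85^2)^2 ≡ 16^2 = 256 ≡ 78 (mod 89)
85^8 = (85^4)^2 ≡ 78^2 = 6084 ≡ 32 (mod 89)
85^16 = (85^8)^2 ≡ 32^2 = 1024 ≡ 45 (mod 89)
85^18 = 85^16 · 85^2 ≡ 45 · 16 ≡ 8 (mod 89).

8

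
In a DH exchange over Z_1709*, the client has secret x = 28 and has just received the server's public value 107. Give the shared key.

Shared key K = 107^28 mod 1709.
107^1 ≡ 107 (mod 1709)
107^2 = (107^1)^2 ≡ 107^2 = 11449 ≡ 1195 (mod 1709)
107^4 = (107^2)^2 ≡ 1195^2 = 1428025 ≡ 1010 (mod 1709)
107^8 = (107^4)^2 ≡ 1010^2 = 1020100 ≡ 1536 (mod 1709)
107^16 = (107^8)^2 ≡ 1536^2 = 2359296 ≡ 876 (mod 1709)
107^28 = 107^16 · 107^8 · 107^4 ≡ 876 · 1536 · 1010 ≡ 1396 (mod 1709).

1396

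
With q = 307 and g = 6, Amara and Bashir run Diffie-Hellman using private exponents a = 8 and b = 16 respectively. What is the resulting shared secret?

96

Amara sends A = g^a mod q = 6^8 mod 307.
6^1 ≡ 6 (mod 307)
6^2 = (6^1)^2 ≡ 6^2 = 36 ≡ 36 (mod 307)
6^4 = (6^2)^2 ≡ 36^2 = 1296 ≡ 68 (mod 307)
6^8 = (6^4)^2 ≡ 68^2 = 4624 ≡ 19 (mod 307)
So A = 19. Bashir then computes K = A^b mod q = 19^16 mod 307.
19^1 ≡ 19 (mod 307)
19^2 = (19^1)^2 ≡ 19^2 = 361 ≡ 54 (mod 307)
19^4 = (19^2)^2 ≡ 54^2 = 2916 ≡ 153 (mod 307)
19^8 = (19^4)^2 ≡ 153^2 = 23409 ≡ 77 (mod 307)
19^16 = (19^8)^2 ≡ 77^2 = 5929 ≡ 96 (mod 307)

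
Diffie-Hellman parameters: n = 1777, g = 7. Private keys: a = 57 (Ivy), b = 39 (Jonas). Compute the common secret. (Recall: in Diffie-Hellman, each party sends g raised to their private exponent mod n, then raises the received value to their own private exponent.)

Ivy sends A = g^a mod n = 7^57 mod 1777.
7^1 ≡ 7 (mod 1777)
7^2 = (7^1)^2 ≡ 7^2 = 49 ≡ 49 (mod 1777)
7^4 = (7^2)^2 ≡ 49^2 = 2401 ≡ 624 (mod 1777)
7^8 = (7^4)^2 ≡ 624^2 = 389376 ≡ 213 (mod 1777)
7^16 = (7^8)^2 ≡ 213^2 = 45369 ≡ 944 (mod 1777)
7^32 = (7^16)^2 ≡ 944^2 = 891136 ≡ 859 (mod 1777)
7^57 = 7^32 · 7^16 · 7^8 · 7^1 ≡ 859 · 944 · 213 · 7 ≡ 14 (mod 1777).
So A = 14. Jonas then computes K = A^b mod n = 14^39 mod 1777.
14^1 ≡ 14 (mod 1777)
14^2 = (14^1)^2 ≡ 14^2 = 196 ≡ 196 (mod 1777)
14^4 = (14^2)^2 ≡ 196^2 = 38416 ≡ 1099 (mod 1777)
14^8 = (14^4)^2 ≡ 1099^2 = 1207801 ≡ 1218 (mod 1777)
14^16 = (14^8)^2 ≡ 1218^2 = 1483524 ≡ 1506 (mod 1777)
14^32 = (14^16)^2 ≡ 1506^2 = 2268036 ≡ 584 (mod 1777)
14^39 = 14^32 · 14^4 · 14^2 · 14^1 ≡ 584 · 1099 · 196 · 14 ≡ 1052 (mod 1777).

1052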